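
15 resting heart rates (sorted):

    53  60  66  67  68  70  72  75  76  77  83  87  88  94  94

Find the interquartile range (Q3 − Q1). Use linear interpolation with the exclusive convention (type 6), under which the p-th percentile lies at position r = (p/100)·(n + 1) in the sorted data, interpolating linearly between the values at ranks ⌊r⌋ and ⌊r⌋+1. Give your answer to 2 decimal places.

n = 15.
P25: r = 4 (integer) → 67.
P75: r = 12 (integer) → 87.
Difference: 87 − 67 = 20.

20.00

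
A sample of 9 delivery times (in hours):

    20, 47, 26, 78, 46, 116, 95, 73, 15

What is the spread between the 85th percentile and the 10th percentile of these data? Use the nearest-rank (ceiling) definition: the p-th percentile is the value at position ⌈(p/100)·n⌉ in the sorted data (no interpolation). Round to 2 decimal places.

80.00

Sorted: 15, 20, 26, 46, 47, 73, 78, 95, 116.
n = 9.
P10: rank ⌈10/100·9⌉ = 1 → 15.
P85: rank ⌈85/100·9⌉ = 8 → 95.
Difference: 95 − 15 = 80.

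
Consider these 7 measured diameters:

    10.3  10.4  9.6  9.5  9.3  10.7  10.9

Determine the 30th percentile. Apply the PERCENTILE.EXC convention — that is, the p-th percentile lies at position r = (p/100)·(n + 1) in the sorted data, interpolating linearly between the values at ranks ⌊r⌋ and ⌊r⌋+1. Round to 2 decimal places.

9.54

Sorted: 9.3, 9.5, 9.6, 10.3, 10.4, 10.7, 10.9.
n = 7.
r = (30/100)·(7 + 1) = 2.4.
Rank 2 is 9.5 and rank 3 is 9.6.
Interpolate: 9.5 + 0.4·(9.6 − 9.5) = 9.5 + 0.4·0.1 = 9.54.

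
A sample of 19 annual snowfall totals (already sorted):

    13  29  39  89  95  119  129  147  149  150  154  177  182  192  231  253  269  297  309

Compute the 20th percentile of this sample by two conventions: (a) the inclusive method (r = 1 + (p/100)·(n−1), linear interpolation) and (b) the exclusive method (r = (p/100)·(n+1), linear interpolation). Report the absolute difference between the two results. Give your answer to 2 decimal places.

n = 19.
(a) r = 4.6; between ranks 4 (89) and 5 (95): 92.6.
(b) r = 4 → value at rank 4 = 89.
|92.6 − 89| = 3.6.

3.60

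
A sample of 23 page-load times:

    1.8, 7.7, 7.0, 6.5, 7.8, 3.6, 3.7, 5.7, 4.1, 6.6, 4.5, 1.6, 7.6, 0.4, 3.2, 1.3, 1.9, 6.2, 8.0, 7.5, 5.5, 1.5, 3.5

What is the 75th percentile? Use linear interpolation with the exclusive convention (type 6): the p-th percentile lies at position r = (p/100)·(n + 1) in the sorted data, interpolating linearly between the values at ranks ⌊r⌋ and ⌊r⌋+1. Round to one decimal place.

7.0

Sorted: 0.4, 1.3, 1.5, 1.6, 1.8, 1.9, 3.2, 3.5, 3.6, 3.7, 4.1, 4.5, 5.5, 5.7, 6.2, 6.5, 6.6, 7.0, 7.5, 7.6, 7.7, 7.8, 8.0.
n = 23.
r = (75/100)·(23 + 1) = 18.
r is an integer, so P75 is the value at rank 18: 7.0.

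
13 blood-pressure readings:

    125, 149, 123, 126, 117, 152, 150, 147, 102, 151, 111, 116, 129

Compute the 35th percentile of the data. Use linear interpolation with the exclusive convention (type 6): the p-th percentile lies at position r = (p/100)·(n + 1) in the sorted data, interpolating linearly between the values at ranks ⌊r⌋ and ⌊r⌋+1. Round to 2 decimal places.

122.40

Sorted: 102, 111, 116, 117, 123, 125, 126, 129, 147, 149, 150, 151, 152.
n = 13.
r = (35/100)·(13 + 1) = 4.9.
Rank 4 is 117 and rank 5 is 123.
Interpolate: 117 + 0.9·(123 − 117) = 117 + 0.9·6 = 122.4.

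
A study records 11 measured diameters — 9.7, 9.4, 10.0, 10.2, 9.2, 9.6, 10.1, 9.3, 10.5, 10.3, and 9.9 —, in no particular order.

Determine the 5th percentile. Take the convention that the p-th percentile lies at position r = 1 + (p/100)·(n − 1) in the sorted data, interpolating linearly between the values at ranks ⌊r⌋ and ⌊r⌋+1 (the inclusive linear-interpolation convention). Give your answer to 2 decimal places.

9.25

Sorted: 9.2, 9.3, 9.4, 9.6, 9.7, 9.9, 10.0, 10.1, 10.2, 10.3, 10.5.
n = 11.
r = 1 + (5/100)·(11 − 1) = 1 + 0.5 = 1.5.
Rank 1 is 9.2 and rank 2 is 9.3.
Interpolate: 9.2 + 0.5·(9.3 − 9.2) = 9.2 + 0.5·0.1 = 9.25.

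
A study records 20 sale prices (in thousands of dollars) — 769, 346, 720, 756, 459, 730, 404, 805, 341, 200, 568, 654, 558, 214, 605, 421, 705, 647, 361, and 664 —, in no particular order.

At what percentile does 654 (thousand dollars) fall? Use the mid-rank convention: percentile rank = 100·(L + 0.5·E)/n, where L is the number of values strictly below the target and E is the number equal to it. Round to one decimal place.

62.5

Sorted: 200, 214, 341, 346, 361, 404, 421, 459, 558, 568, 605, 647, 654, 664, 705, 720, 730, 756, 769, 805.
Count below 654: L = 12; count equal: E = 1; n = 20.
Percentile rank = 100·(12 + 0.5·1)/20 = 100·12.5/20 = 62.5.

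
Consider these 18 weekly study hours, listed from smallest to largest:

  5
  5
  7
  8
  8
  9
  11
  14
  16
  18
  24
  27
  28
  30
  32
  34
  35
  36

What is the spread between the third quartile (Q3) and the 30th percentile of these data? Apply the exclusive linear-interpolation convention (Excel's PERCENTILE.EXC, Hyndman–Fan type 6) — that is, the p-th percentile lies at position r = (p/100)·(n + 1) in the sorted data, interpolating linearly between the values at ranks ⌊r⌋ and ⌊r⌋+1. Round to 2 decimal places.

21.80

n = 18.
P30: r = 5.7; ranks 5–6 are 8, 9; interpolating gives 8.7.
P75: r = 14.25; ranks 14–15 are 30, 32; interpolating gives 30.5.
Difference: 30.5 − 8.7 = 21.8.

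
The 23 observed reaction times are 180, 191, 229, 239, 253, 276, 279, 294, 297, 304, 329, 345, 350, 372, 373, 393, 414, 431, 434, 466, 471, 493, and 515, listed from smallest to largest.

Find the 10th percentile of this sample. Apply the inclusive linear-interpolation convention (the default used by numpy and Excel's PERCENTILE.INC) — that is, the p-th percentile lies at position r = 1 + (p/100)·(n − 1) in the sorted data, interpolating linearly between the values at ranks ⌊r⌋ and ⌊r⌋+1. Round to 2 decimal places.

231.00

n = 23.
r = 1 + (10/100)·(23 − 1) = 1 + 2.2 = 3.2.
Rank 3 is 229 and rank 4 is 239.
Interpolate: 229 + 0.2·(239 − 229) = 229 + 0.2·10 = 231.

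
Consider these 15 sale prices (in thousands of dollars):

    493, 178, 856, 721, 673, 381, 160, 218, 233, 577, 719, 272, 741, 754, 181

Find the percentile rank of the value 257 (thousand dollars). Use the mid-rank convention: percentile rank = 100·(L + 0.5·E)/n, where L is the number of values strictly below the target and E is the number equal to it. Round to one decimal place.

Sorted: 160, 178, 181, 218, 233, 272, 381, 493, 577, 673, 719, 721, 741, 754, 856.
Count below 257: L = 5; count equal: E = 0; n = 15.
Percentile rank = 100·(5 + 0.5·0)/15 = 100·5/15 = 33.33.

33.3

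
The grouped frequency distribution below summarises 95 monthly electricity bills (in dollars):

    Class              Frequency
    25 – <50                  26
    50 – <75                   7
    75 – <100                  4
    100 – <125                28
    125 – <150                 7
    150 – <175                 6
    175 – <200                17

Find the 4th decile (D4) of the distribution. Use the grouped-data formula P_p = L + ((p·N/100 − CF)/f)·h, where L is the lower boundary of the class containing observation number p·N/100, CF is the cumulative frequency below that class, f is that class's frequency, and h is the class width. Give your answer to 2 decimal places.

100.89

N = 95; target position k = 40/100 · 95 = 38.
Cumulative frequencies: 26, 33, 37, 65, 72, 78, 95.
Observation 38 falls in the class 100 – <125.
L = 100, CF = 37, f = 28, h = 25.
P40 = 100 + ((38 − 37)/28)·25 = 100 + 0.892857 = 100.893.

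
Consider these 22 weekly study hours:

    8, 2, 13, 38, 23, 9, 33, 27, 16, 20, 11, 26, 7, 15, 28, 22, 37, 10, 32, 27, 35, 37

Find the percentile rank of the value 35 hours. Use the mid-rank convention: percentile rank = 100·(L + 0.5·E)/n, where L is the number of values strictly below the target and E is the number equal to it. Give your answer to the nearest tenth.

Sorted: 2, 7, 8, 9, 10, 11, 13, 15, 16, 20, 22, 23, 26, 27, 27, 28, 32, 33, 35, 37, 37, 38.
Count below 35: L = 18; count equal: E = 1; n = 22.
Percentile rank = 100·(18 + 0.5·1)/22 = 100·18.5/22 = 84.09.

84.1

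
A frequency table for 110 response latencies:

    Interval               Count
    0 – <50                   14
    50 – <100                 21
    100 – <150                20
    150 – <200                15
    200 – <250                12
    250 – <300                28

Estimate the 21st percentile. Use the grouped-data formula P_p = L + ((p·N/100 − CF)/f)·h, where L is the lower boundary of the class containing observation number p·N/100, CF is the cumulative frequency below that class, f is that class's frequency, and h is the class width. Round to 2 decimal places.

71.67

N = 110; target position k = 21/100 · 110 = 23.1.
Cumulative frequencies: 14, 35, 55, 70, 82, 110.
Observation 23.1 falls in the class 50 – <100.
L = 50, CF = 14, f = 21, h = 50.
P21 = 50 + ((23.1 − 14)/21)·50 = 50 + 21.6667 = 71.6667.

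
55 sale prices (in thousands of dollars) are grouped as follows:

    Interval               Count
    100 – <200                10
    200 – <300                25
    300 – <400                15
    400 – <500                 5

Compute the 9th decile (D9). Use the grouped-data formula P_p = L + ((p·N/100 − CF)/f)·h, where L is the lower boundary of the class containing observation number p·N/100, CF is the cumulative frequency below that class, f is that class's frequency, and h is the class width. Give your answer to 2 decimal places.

N = 55; target position k = 90/100 · 55 = 49.5.
Cumulative frequencies: 10, 35, 50, 55.
Observation 49.5 falls in the class 300 – <400.
L = 300, CF = 35, f = 15, h = 100.
P90 = 300 + ((49.5 − 35)/15)·100 = 300 + 96.6667 = 396.667.

396.67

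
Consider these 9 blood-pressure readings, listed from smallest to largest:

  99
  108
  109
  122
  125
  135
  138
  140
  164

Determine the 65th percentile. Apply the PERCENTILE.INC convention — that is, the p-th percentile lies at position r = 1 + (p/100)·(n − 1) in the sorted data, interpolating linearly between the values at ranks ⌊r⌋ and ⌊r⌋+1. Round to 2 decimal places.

135.60

n = 9.
r = 1 + (65/100)·(9 − 1) = 1 + 5.2 = 6.2.
Rank 6 is 135 and rank 7 is 138.
Interpolate: 135 + 0.2·(138 − 135) = 135 + 0.2·3 = 135.6.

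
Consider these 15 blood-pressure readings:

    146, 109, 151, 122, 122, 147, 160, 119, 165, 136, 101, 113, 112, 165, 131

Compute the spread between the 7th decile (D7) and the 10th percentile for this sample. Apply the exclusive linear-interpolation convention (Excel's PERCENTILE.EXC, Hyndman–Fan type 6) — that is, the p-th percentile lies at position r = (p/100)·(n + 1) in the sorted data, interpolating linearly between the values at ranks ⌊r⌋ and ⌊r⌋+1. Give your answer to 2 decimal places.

Sorted: 101, 109, 112, 113, 119, 122, 122, 131, 136, 146, 147, 151, 160, 165, 165.
n = 15.
P10: r = 1.6; ranks 1–2 are 101, 109; interpolating gives 105.8.
P70: r = 11.2; ranks 11–12 are 147, 151; interpolating gives 147.8.
Difference: 147.8 − 105.8 = 42.

42.00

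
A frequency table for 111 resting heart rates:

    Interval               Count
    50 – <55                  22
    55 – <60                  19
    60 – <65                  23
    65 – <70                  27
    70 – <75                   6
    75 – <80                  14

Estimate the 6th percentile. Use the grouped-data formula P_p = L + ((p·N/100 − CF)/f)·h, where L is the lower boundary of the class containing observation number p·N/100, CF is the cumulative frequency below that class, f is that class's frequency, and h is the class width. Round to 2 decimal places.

51.51

N = 111; target position k = 6/100 · 111 = 6.66.
Cumulative frequencies: 22, 41, 64, 91, 97, 111.
Observation 6.66 falls in the class 50 – <55.
L = 50, CF = 0, f = 22, h = 5.
P6 = 50 + ((6.66 − 0)/22)·5 = 50 + 1.51364 = 51.5136.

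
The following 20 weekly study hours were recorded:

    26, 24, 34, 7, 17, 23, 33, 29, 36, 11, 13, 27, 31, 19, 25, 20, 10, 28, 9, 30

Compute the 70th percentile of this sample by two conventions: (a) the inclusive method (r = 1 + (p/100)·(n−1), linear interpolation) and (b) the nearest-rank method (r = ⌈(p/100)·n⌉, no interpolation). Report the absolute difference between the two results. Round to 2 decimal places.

Sorted: 7, 9, 10, 11, 13, 17, 19, 20, 23, 24, 25, 26, 27, 28, 29, 30, 31, 33, 34, 36.
n = 20.
(a) r = 14.3; between ranks 14 (28) and 15 (29): 28.3.
(b) the nearest-rank method: rank 14 → 28.
|28.3 − 28| = 0.3.

0.30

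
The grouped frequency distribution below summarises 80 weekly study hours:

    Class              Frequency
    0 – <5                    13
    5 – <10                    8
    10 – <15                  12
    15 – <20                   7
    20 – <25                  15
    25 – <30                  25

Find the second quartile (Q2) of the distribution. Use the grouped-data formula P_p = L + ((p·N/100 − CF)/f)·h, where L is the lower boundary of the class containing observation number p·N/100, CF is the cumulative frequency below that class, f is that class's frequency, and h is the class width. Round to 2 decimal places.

20.00

N = 80; target position k = 50/100 · 80 = 40.
Cumulative frequencies: 13, 21, 33, 40, 55, 80.
Observation 40 falls in the class 15 – <20.
L = 15, CF = 33, f = 7, h = 5.
P50 = 15 + ((40 − 33)/7)·5 = 15 + 5 = 20.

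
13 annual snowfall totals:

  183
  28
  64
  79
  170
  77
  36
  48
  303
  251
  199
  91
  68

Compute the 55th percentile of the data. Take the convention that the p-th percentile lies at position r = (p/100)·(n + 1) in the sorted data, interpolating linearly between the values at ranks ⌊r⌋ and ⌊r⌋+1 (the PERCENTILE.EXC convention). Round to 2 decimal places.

Sorted: 28, 36, 48, 64, 68, 77, 79, 91, 170, 183, 199, 251, 303.
n = 13.
r = (55/100)·(13 + 1) = 7.7.
Rank 7 is 79 and rank 8 is 91.
Interpolate: 79 + 0.7·(91 − 79) = 79 + 0.7·12 = 87.4.

87.40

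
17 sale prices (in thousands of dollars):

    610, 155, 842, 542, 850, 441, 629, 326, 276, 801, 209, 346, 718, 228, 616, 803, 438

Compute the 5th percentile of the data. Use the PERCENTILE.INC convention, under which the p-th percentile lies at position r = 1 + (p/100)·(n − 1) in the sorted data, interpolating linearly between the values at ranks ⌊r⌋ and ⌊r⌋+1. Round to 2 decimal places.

Sorted: 155, 209, 228, 276, 326, 346, 438, 441, 542, 610, 616, 629, 718, 801, 803, 842, 850.
n = 17.
r = 1 + (5/100)·(17 − 1) = 1 + 0.8 = 1.8.
Rank 1 is 155 and rank 2 is 209.
Interpolate: 155 + 0.8·(209 − 155) = 155 + 0.8·54 = 198.2.

198.20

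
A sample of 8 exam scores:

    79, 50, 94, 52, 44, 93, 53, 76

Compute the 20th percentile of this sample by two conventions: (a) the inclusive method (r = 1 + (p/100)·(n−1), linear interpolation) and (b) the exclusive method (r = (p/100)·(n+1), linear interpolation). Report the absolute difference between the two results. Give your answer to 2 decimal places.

Sorted: 44, 50, 52, 53, 76, 79, 93, 94.
n = 8.
(a) r = 2.4; between ranks 2 (50) and 3 (52): 50.8.
(b) r = 1.8; between ranks 1 (44) and 2 (50): 48.8.
|50.8 − 48.8| = 2.

2.00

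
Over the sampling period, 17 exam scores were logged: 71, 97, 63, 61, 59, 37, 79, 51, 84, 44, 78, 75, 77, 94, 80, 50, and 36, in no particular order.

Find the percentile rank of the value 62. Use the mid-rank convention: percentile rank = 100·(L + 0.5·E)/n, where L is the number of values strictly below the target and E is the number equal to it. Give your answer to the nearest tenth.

Sorted: 36, 37, 44, 50, 51, 59, 61, 63, 71, 75, 77, 78, 79, 80, 84, 94, 97.
Count below 62: L = 7; count equal: E = 0; n = 17.
Percentile rank = 100·(7 + 0.5·0)/17 = 100·7/17 = 41.18.

41.2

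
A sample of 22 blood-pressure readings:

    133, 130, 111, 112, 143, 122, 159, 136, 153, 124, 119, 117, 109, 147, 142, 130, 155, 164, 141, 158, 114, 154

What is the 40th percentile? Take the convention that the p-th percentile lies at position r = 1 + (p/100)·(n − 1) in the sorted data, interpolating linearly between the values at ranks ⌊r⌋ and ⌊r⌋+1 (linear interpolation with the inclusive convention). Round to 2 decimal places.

Sorted: 109, 111, 112, 114, 117, 119, 122, 124, 130, 130, 133, 136, 141, 142, 143, 147, 153, 154, 155, 158, 159, 164.
n = 22.
r = 1 + (40/100)·(22 − 1) = 1 + 8.4 = 9.4.
Rank 9 is 130 and rank 10 is 130.
Interpolate: 130 + 0.4·(130 − 130) = 130 + 0.4·0 = 130.

130.00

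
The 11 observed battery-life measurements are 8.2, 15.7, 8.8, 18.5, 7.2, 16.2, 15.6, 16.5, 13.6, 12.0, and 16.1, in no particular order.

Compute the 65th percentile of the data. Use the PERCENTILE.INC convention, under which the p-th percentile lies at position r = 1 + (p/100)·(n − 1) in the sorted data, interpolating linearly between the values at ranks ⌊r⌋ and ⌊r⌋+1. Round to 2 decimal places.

15.90

Sorted: 7.2, 8.2, 8.8, 12.0, 13.6, 15.6, 15.7, 16.1, 16.2, 16.5, 18.5.
n = 11.
r = 1 + (65/100)·(11 − 1) = 1 + 6.5 = 7.5.
Rank 7 is 15.7 and rank 8 is 16.1.
Interpolate: 15.7 + 0.5·(16.1 − 15.7) = 15.7 + 0.5·0.4 = 15.9.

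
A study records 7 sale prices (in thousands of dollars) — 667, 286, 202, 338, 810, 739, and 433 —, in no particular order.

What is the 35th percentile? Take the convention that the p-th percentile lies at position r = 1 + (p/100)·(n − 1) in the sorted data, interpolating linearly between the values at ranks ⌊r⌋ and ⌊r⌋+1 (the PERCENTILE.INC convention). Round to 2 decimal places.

Sorted: 202, 286, 338, 433, 667, 739, 810.
n = 7.
r = 1 + (35/100)·(7 − 1) = 1 + 2.1 = 3.1.
Rank 3 is 338 and rank 4 is 433.
Interpolate: 338 + 0.1·(433 − 338) = 338 + 0.1·95 = 347.5.

347.50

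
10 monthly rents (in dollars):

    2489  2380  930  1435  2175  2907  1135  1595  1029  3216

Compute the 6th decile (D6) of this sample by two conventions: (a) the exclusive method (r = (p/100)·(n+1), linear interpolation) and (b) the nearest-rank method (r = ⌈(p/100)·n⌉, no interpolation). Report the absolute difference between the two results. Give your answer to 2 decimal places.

123.00

Sorted: 930, 1029, 1135, 1435, 1595, 2175, 2380, 2489, 2907, 3216.
n = 10.
(a) r = 6.6; between ranks 6 (2175) and 7 (2380): 2298.
(b) the nearest-rank method: rank 6 → 2175.
|2298 − 2175| = 123.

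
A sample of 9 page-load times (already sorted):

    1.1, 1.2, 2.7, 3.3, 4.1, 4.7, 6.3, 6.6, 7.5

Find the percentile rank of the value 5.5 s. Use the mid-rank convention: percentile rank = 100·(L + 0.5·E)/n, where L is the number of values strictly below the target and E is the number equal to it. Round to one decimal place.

66.7

Count below 5.5: L = 6; count equal: E = 0; n = 9.
Percentile rank = 100·(6 + 0.5·0)/9 = 100·6/9 = 66.67.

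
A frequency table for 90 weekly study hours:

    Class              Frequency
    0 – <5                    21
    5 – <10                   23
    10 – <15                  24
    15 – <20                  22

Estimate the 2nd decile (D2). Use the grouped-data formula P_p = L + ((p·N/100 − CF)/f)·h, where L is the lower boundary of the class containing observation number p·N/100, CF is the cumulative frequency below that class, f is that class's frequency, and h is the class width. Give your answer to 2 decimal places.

4.29

N = 90; target position k = 20/100 · 90 = 18.
Cumulative frequencies: 21, 44, 68, 90.
Observation 18 falls in the class 0 – <5.
L = 0, CF = 0, f = 21, h = 5.
P20 = 0 + ((18 − 0)/21)·5 = 0 + 4.28571 = 4.28571.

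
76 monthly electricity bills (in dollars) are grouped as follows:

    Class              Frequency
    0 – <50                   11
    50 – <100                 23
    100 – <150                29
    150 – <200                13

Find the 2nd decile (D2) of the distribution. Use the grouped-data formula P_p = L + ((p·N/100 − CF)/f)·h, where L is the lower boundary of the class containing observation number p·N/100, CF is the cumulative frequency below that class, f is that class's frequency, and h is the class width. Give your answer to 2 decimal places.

59.13

N = 76; target position k = 20/100 · 76 = 15.2.
Cumulative frequencies: 11, 34, 63, 76.
Observation 15.2 falls in the class 50 – <100.
L = 50, CF = 11, f = 23, h = 50.
P20 = 50 + ((15.2 − 11)/23)·50 = 50 + 9.13043 = 59.1304.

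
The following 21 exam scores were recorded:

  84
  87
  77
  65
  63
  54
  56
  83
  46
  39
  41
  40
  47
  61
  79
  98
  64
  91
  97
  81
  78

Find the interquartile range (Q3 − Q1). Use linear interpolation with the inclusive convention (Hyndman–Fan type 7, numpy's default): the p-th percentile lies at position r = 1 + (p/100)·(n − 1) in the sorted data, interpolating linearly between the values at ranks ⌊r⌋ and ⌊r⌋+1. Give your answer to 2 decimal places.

29.00

Sorted: 39, 40, 41, 46, 47, 54, 56, 61, 63, 64, 65, 77, 78, 79, 81, 83, 84, 87, 91, 97, 98.
n = 21.
P25: r = 6 (integer) → 54.
P75: r = 16 (integer) → 83.
Difference: 83 − 54 = 29.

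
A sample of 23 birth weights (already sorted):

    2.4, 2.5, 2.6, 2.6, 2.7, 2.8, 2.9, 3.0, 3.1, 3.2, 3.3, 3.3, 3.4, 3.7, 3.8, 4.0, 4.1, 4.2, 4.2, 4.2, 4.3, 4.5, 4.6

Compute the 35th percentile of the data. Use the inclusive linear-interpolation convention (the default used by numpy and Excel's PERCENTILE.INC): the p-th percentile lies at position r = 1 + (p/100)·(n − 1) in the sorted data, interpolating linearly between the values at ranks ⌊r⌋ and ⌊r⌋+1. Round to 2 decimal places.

3.07

n = 23.
r = 1 + (35/100)·(23 − 1) = 1 + 7.7 = 8.7.
Rank 8 is 3.0 and rank 9 is 3.1.
Interpolate: 3.0 + 0.7·(3.1 − 3.0) = 3.0 + 0.7·0.1 = 3.07.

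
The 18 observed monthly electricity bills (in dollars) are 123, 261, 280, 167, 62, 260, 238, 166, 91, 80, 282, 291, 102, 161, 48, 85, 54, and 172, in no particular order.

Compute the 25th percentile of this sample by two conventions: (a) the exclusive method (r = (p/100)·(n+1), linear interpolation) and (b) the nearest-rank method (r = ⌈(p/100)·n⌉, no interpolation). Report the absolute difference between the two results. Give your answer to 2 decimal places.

1.25

Sorted: 48, 54, 62, 80, 85, 91, 102, 123, 161, 166, 167, 172, 238, 260, 261, 280, 282, 291.
n = 18.
(a) r = 4.75; between ranks 4 (80) and 5 (85): 83.75.
(b) the nearest-rank method: rank 5 → 85.
|83.75 − 85| = 1.25.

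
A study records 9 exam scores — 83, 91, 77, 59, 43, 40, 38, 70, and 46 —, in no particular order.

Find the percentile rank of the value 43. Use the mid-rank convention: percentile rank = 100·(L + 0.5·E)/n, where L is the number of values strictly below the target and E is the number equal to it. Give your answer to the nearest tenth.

27.8

Sorted: 38, 40, 43, 46, 59, 70, 77, 83, 91.
Count below 43: L = 2; count equal: E = 1; n = 9.
Percentile rank = 100·(2 + 0.5·1)/9 = 100·2.5/9 = 27.78.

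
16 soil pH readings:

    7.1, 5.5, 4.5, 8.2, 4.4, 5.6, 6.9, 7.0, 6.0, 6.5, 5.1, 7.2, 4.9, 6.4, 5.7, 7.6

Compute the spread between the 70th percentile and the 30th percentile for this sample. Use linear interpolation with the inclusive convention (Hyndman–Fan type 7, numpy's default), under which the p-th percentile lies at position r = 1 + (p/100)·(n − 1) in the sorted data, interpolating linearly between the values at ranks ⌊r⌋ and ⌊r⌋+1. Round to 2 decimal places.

Sorted: 4.4, 4.5, 4.9, 5.1, 5.5, 5.6, 5.7, 6.0, 6.4, 6.5, 6.9, 7.0, 7.1, 7.2, 7.6, 8.2.
n = 16.
P30: r = 5.5; ranks 5–6 are 5.5, 5.6; interpolating gives 5.55.
P70: r = 11.5; ranks 11–12 are 6.9, 7.0; interpolating gives 6.95.
Difference: 6.95 − 5.55 = 1.4.

1.40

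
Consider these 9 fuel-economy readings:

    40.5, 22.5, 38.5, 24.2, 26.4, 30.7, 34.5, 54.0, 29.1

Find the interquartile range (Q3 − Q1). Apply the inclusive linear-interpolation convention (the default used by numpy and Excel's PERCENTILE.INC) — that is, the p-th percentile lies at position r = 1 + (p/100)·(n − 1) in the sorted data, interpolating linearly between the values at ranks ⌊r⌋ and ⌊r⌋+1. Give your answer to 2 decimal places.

Sorted: 22.5, 24.2, 26.4, 29.1, 30.7, 34.5, 38.5, 40.5, 54.0.
n = 9.
P25: r = 3 (integer) → 26.4.
P75: r = 7 (integer) → 38.5.
Difference: 38.5 − 26.4 = 12.1.

12.10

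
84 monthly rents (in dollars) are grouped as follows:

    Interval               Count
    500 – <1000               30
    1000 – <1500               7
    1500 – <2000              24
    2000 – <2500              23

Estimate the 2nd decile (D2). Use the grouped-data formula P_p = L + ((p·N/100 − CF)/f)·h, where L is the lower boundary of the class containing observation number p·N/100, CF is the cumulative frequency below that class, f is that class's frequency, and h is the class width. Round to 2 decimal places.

N = 84; target position k = 20/100 · 84 = 16.8.
Cumulative frequencies: 30, 37, 61, 84.
Observation 16.8 falls in the class 500 – <1000.
L = 500, CF = 0, f = 30, h = 500.
P20 = 500 + ((16.8 − 0)/30)·500 = 500 + 280 = 780.

780.00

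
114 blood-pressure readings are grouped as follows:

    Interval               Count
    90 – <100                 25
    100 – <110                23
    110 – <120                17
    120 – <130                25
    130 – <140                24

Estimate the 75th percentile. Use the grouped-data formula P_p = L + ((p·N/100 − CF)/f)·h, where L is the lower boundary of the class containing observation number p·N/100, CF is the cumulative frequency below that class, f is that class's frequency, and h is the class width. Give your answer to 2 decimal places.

128.20

N = 114; target position k = 75/100 · 114 = 85.5.
Cumulative frequencies: 25, 48, 65, 90, 114.
Observation 85.5 falls in the class 120 – <130.
L = 120, CF = 65, f = 25, h = 10.
P75 = 120 + ((85.5 − 65)/25)·10 = 120 + 8.2 = 128.2.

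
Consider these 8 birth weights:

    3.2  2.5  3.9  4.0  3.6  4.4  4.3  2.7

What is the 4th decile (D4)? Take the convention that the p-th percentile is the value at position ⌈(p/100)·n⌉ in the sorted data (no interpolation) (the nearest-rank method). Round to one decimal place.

3.6

Sorted: 2.5, 2.7, 3.2, 3.6, 3.9, 4.0, 4.3, 4.4.
n = 8.
Position = ⌈40/100 · 8⌉ = ⌈3.2⌉ = 4.
The value at rank 4 is 3.6.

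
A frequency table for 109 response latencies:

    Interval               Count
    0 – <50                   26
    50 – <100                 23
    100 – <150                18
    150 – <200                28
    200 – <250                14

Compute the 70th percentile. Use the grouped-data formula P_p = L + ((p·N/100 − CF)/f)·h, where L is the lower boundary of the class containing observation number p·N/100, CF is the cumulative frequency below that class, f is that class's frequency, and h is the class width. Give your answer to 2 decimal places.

N = 109; target position k = 70/100 · 109 = 76.3.
Cumulative frequencies: 26, 49, 67, 95, 109.
Observation 76.3 falls in the class 150 – <200.
L = 150, CF = 67, f = 28, h = 50.
P70 = 150 + ((76.3 − 67)/28)·50 = 150 + 16.6071 = 166.607.

166.61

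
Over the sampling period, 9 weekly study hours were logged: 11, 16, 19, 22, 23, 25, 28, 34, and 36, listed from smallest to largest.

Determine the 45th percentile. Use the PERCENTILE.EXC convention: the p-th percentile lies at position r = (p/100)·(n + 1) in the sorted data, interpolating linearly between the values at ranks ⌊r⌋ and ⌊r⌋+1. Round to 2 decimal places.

22.50

n = 9.
r = (45/100)·(9 + 1) = 4.5.
Rank 4 is 22 and rank 5 is 23.
Interpolate: 22 + 0.5·(23 − 22) = 22 + 0.5·1 = 22.5.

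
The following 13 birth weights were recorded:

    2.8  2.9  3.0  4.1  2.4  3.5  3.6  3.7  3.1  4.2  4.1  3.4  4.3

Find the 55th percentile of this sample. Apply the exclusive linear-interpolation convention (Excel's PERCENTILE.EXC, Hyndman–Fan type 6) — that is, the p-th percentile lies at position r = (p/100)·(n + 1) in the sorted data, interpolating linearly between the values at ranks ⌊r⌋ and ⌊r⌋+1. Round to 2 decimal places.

3.57

Sorted: 2.4, 2.8, 2.9, 3.0, 3.1, 3.4, 3.5, 3.6, 3.7, 4.1, 4.1, 4.2, 4.3.
n = 13.
r = (55/100)·(13 + 1) = 7.7.
Rank 7 is 3.5 and rank 8 is 3.6.
Interpolate: 3.5 + 0.7·(3.6 − 3.5) = 3.5 + 0.7·0.1 = 3.57.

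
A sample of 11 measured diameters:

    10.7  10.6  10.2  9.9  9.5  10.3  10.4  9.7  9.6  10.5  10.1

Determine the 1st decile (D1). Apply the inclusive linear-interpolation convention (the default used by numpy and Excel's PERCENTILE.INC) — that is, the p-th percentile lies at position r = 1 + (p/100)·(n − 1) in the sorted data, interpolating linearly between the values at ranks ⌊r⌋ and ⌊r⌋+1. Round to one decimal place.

Sorted: 9.5, 9.6, 9.7, 9.9, 10.1, 10.2, 10.3, 10.4, 10.5, 10.6, 10.7.
n = 11.
r = 1 + (10/100)·(11 − 1) = 1 + 1 = 2.
r is an integer, so P10 is the value at rank 2: 9.6.

9.6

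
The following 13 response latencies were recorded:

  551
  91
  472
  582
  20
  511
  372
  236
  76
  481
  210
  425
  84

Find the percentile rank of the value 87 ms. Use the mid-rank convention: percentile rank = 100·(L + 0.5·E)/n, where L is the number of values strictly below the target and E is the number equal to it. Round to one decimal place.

23.1

Sorted: 20, 76, 84, 91, 210, 236, 372, 425, 472, 481, 511, 551, 582.
Count below 87: L = 3; count equal: E = 0; n = 13.
Percentile rank = 100·(3 + 0.5·0)/13 = 100·3/13 = 23.08.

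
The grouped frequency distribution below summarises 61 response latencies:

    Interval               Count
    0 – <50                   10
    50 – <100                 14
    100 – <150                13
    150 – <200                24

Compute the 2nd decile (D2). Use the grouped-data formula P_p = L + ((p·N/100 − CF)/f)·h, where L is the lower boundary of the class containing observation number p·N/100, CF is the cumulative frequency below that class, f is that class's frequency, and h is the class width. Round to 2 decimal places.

57.86

N = 61; target position k = 20/100 · 61 = 12.2.
Cumulative frequencies: 10, 24, 37, 61.
Observation 12.2 falls in the class 50 – <100.
L = 50, CF = 10, f = 14, h = 50.
P20 = 50 + ((12.2 − 10)/14)·50 = 50 + 7.85714 = 57.8571.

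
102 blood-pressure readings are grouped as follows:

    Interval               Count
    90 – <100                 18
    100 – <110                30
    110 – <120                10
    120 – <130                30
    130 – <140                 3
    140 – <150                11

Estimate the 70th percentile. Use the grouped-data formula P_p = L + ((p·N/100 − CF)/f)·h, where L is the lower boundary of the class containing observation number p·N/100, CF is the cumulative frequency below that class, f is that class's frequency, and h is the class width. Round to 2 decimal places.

N = 102; target position k = 70/100 · 102 = 71.4.
Cumulative frequencies: 18, 48, 58, 88, 91, 102.
Observation 71.4 falls in the class 120 – <130.
L = 120, CF = 58, f = 30, h = 10.
P70 = 120 + ((71.4 − 58)/30)·10 = 120 + 4.46667 = 124.467.

124.47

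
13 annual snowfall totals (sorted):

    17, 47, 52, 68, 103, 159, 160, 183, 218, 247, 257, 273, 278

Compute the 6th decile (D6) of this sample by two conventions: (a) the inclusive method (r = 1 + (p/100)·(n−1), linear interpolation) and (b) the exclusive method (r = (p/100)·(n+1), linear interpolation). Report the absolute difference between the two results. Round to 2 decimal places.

n = 13.
(a) r = 8.2; between ranks 8 (183) and 9 (218): 190.
(b) r = 8.4; between ranks 8 (183) and 9 (218): 197.
|190 − 197| = 7.

7.00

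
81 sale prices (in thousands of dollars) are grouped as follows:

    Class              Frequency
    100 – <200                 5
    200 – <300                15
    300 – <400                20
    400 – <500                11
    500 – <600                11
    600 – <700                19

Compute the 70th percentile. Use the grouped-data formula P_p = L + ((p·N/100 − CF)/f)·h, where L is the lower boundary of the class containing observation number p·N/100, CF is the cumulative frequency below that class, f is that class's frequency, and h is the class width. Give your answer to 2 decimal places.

N = 81; target position k = 70/100 · 81 = 56.7.
Cumulative frequencies: 5, 20, 40, 51, 62, 81.
Observation 56.7 falls in the class 500 – <600.
L = 500, CF = 51, f = 11, h = 100.
P70 = 500 + ((56.7 − 51)/11)·100 = 500 + 51.8182 = 551.818.

551.82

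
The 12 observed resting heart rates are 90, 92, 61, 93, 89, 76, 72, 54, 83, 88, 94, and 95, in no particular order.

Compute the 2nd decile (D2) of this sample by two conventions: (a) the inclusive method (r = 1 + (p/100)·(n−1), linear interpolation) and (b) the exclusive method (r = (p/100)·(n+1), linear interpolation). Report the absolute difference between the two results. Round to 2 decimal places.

5.20

Sorted: 54, 61, 72, 76, 83, 88, 89, 90, 92, 93, 94, 95.
n = 12.
(a) r = 3.2; between ranks 3 (72) and 4 (76): 72.8.
(b) r = 2.6; between ranks 2 (61) and 3 (72): 67.6.
|72.8 − 67.6| = 5.2.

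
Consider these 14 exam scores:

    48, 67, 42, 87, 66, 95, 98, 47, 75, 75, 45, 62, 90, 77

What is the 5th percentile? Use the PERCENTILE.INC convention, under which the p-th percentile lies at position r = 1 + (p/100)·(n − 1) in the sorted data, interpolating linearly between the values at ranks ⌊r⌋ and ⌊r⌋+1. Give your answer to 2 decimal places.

43.95

Sorted: 42, 45, 47, 48, 62, 66, 67, 75, 75, 77, 87, 90, 95, 98.
n = 14.
r = 1 + (5/100)·(14 − 1) = 1 + 0.65 = 1.65.
Rank 1 is 42 and rank 2 is 45.
Interpolate: 42 + 0.65·(45 − 42) = 42 + 0.65·3 = 43.95.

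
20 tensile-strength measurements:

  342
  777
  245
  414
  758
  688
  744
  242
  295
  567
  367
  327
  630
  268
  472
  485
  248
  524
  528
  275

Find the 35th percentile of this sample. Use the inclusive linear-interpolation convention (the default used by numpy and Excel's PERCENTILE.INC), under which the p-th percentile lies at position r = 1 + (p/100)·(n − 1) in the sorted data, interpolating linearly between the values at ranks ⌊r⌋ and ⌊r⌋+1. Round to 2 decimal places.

Sorted: 242, 245, 248, 268, 275, 295, 327, 342, 367, 414, 472, 485, 524, 528, 567, 630, 688, 744, 758, 777.
n = 20.
r = 1 + (35/100)·(20 − 1) = 1 + 6.65 = 7.65.
Rank 7 is 327 and rank 8 is 342.
Interpolate: 327 + 0.65·(342 − 327) = 327 + 0.65·15 = 336.75.

336.75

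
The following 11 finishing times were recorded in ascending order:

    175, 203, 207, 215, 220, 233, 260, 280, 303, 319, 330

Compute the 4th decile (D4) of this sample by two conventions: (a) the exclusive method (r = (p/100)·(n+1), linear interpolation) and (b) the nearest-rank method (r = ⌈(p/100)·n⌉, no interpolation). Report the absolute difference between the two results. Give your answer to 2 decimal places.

1.00

n = 11.
(a) r = 4.8; between ranks 4 (215) and 5 (220): 219.
(b) the nearest-rank method: rank 5 → 220.
|219 − 220| = 1.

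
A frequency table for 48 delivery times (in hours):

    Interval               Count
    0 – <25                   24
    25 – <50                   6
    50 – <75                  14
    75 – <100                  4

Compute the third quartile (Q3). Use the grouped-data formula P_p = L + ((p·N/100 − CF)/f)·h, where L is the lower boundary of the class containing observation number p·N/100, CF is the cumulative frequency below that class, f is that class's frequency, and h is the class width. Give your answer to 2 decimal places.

N = 48; target position k = 75/100 · 48 = 36.
Cumulative frequencies: 24, 30, 44, 48.
Observation 36 falls in the class 50 – <75.
L = 50, CF = 30, f = 14, h = 25.
P75 = 50 + ((36 − 30)/14)·25 = 50 + 10.7143 = 60.7143.

60.71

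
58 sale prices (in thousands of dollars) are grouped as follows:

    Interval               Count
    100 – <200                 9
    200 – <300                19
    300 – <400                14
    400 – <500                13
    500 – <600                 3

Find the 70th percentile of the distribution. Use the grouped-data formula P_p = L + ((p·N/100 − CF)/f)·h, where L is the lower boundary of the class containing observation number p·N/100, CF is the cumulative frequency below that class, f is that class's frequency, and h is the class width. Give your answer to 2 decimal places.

N = 58; target position k = 70/100 · 58 = 40.6.
Cumulative frequencies: 9, 28, 42, 55, 58.
Observation 40.6 falls in the class 300 – <400.
L = 300, CF = 28, f = 14, h = 100.
P70 = 300 + ((40.6 − 28)/14)·100 = 300 + 90 = 390.

390.00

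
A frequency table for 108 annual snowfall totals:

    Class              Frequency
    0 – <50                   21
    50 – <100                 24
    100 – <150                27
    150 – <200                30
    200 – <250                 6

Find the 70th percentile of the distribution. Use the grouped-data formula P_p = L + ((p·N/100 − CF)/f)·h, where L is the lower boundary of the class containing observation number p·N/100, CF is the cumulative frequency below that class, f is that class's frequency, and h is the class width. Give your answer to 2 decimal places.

N = 108; target position k = 70/100 · 108 = 75.6.
Cumulative frequencies: 21, 45, 72, 102, 108.
Observation 75.6 falls in the class 150 – <200.
L = 150, CF = 72, f = 30, h = 50.
P70 = 150 + ((75.6 − 72)/30)·50 = 150 + 6 = 156.

156.00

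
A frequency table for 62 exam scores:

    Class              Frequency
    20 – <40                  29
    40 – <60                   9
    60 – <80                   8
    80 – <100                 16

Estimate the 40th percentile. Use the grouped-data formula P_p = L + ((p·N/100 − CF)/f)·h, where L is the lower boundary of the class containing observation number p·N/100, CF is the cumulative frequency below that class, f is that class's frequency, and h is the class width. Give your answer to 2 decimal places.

N = 62; target position k = 40/100 · 62 = 24.8.
Cumulative frequencies: 29, 38, 46, 62.
Observation 24.8 falls in the class 20 – <40.
L = 20, CF = 0, f = 29, h = 20.
P40 = 20 + ((24.8 − 0)/29)·20 = 20 + 17.1034 = 37.1034.

37.10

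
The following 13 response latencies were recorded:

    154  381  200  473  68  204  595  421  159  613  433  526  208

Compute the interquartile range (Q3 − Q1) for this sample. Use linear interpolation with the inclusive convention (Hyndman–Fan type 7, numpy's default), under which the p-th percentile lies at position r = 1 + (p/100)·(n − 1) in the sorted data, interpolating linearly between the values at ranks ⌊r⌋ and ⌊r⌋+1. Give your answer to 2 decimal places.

Sorted: 68, 154, 159, 200, 204, 208, 381, 421, 433, 473, 526, 595, 613.
n = 13.
P25: r = 4 (integer) → 200.
P75: r = 10 (integer) → 473.
Difference: 473 − 200 = 273.

273.00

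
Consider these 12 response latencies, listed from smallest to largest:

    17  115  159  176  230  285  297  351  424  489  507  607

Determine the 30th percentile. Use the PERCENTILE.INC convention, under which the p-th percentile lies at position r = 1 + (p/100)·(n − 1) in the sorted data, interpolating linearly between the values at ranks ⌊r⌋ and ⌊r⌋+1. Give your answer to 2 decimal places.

192.20

n = 12.
r = 1 + (30/100)·(12 − 1) = 1 + 3.3 = 4.3.
Rank 4 is 176 and rank 5 is 230.
Interpolate: 176 + 0.3·(230 − 176) = 176 + 0.3·54 = 192.2.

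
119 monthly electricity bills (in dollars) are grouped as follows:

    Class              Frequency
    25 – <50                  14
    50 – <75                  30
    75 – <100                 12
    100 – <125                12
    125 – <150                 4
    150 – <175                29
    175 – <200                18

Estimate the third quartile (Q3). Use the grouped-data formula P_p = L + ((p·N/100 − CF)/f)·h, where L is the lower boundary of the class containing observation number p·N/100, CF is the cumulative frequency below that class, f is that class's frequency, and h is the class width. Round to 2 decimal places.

N = 119; target position k = 75/100 · 119 = 89.25.
Cumulative frequencies: 14, 44, 56, 68, 72, 101, 119.
Observation 89.25 falls in the class 150 – <175.
L = 150, CF = 72, f = 29, h = 25.
P75 = 150 + ((89.25 − 72)/29)·25 = 150 + 14.8707 = 164.871.

164.87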